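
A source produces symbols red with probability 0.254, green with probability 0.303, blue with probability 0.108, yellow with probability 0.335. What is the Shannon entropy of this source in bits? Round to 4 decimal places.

1.8995 bits

H = −Σ pᵢ log₂ pᵢ.
−0.254·log₂(0.254) = 0.5022
−0.303·log₂(0.303) = 0.5220
−0.108·log₂(0.108) = 0.3468
−0.335·log₂(0.335) = 0.5286
Sum ≈ 1.8995 → 1.8995 bits.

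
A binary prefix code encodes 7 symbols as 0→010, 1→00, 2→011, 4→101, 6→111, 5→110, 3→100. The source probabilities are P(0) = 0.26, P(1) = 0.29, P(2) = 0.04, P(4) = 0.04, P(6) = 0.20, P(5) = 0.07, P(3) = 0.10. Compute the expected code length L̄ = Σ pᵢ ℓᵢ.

L̄ = Σ pᵢ·ℓᵢ = 0.26·3 + 0.29·2 + 0.04·3 + 0.04·3 + 0.20·3 + 0.07·3 + 0.10·3 = 2.71 bits/symbol.

2.71 bits/symbol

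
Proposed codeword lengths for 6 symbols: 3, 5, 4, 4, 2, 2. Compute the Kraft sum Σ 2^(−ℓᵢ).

With common denominator 2^5 = 32: Σ 2^(−ℓᵢ) = 4/32 + 1/32 + 2/32 + 2/32 + 8/32 + 8/32 = 25/32 = 0.78125.

0.78125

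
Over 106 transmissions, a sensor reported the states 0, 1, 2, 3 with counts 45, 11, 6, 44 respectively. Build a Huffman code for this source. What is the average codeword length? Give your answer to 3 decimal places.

Probabilities are the counts divided by 106.
Repeatedly combine the two least-probable nodes; the expected code length is the sum of the merged weights.
merge 3/53 + 11/106 → 17/106
merge 17/106 + 22/53 → 61/106
merge 45/106 + 61/106 → 1
L = 17/106 + 61/106 + 1 = 92/53 ≈ 1.736 bits/symbol.

1.736 bits/symbol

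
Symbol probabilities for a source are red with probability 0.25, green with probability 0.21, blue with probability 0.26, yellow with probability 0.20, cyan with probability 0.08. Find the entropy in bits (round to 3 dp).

H = −Σ pᵢ log₂ pᵢ.
−0.25·log₂(0.25) = 0.5000
−0.21·log₂(0.21) = 0.4728
−0.26·log₂(0.26) = 0.5053
−0.20·log₂(0.20) = 0.4644
−0.08·log₂(0.08) = 0.2915
Sum ≈ 2.2340 → 2.234 bits.

2.234 bits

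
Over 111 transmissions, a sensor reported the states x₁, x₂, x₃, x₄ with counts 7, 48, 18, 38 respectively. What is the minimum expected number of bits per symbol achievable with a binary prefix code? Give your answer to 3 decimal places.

Probabilities are the counts divided by 111.
Repeatedly combine the two least-probable nodes; the expected code length is the sum of the merged weights.
merge 7/111 + 6/37 → 25/111
merge 25/111 + 38/111 → 21/37
merge 16/37 + 21/37 → 1
L = 25/111 + 21/37 + 1 = 199/111 ≈ 1.793 bits/symbol.

1.793 bits/symbol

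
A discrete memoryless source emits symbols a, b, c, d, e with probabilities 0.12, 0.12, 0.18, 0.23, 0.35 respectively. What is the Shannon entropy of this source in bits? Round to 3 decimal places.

2.197 bits

H = −Σ pᵢ log₂ pᵢ.
−0.12·log₂(0.12) = 0.3671
−0.12·log₂(0.12) = 0.3671
−0.18·log₂(0.18) = 0.4453
−0.23·log₂(0.23) = 0.4877
−0.35·log₂(0.35) = 0.5301
Sum ≈ 2.1972 → 2.197 bits.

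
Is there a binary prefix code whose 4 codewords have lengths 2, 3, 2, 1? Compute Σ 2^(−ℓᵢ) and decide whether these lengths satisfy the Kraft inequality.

1.125; no

With common denominator 2^3 = 8: Σ 2^(−ℓᵢ) = 2/8 + 1/8 + 2/8 + 4/8 = 9/8 = 1.125.
Kraft's inequality requires Σ ≤ 1; here Σ = 1.125 > 1, so no such prefix code exists.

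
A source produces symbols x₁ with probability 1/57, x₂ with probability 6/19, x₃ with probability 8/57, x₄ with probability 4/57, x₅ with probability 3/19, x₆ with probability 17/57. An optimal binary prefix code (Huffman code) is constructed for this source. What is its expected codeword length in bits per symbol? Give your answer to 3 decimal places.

Repeatedly combine the two least-probable nodes; the expected code length is the sum of the merged weights.
merge 1/57 + 4/57 → 5/57
merge 5/57 + 8/57 → 13/57
merge 3/19 + 13/57 → 22/57
merge 17/57 + 6/19 → 35/57
merge 22/57 + 35/57 → 1
L = 5/57 + 13/57 + 22/57 + 35/57 + 1 = 44/19 ≈ 2.316 bits/symbol.

2.316 bits/symbol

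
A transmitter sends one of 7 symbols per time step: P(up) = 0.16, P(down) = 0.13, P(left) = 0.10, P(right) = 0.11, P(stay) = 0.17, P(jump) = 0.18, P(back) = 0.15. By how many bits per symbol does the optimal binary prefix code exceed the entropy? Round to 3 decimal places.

Entropy H = −Σ p log₂ p ≈ 2.7786 bits.
Huffman merges: 1/10+11/100→21/100; 13/100+3/20→7/25; 4/25+17/100→33/100; 9/50+21/100→39/100; 7/25+33/100→61/100; 39/100+61/100→1. L = 141/50 ≈ 2.8200.
L − H = 2.8200 − 2.7786 = 0.041 bits.

0.041 bits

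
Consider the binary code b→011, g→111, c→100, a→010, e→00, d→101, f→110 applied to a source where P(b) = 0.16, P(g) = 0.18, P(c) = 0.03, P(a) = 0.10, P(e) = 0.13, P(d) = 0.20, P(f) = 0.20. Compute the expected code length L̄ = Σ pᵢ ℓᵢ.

L̄ = Σ pᵢ·ℓᵢ = 0.16·3 + 0.18·3 + 0.03·3 + 0.10·3 + 0.13·2 + 0.20·3 + 0.20·3 = 2.87 bits/symbol.

2.87 bits/symbol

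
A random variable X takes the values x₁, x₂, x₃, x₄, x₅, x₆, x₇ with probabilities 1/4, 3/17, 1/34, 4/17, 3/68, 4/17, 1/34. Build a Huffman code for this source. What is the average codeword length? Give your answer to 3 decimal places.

Repeatedly combine the two least-probable nodes; the expected code length is the sum of the merged weights.
merge 1/34 + 1/34 → 1/17
merge 3/68 + 1/17 → 7/68
merge 7/68 + 3/17 → 19/68
merge 4/17 + 4/17 → 8/17
merge 1/4 + 19/68 → 9/17
merge 8/17 + 9/17 → 1
L = 1/17 + 7/68 + 19/68 + 8/17 + 9/17 + 1 = 83/34 ≈ 2.441 bits/symbol.

2.441 bits/symbol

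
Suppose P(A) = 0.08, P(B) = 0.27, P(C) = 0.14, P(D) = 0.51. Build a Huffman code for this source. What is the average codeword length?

Repeatedly combine the two least-probable nodes; the expected code length is the sum of the merged weights.
merge 2/25 + 7/50 → 11/50
merge 11/50 + 27/100 → 49/100
merge 49/100 + 51/100 → 1
L = 11/50 + 49/100 + 1 = 171/100 = 1.71 bits/symbol.

1.71 bits/symbol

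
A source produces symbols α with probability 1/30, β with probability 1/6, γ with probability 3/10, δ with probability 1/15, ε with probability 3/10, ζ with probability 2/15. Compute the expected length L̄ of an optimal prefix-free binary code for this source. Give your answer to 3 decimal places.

Repeatedly combine the two least-probable nodes; the expected code length is the sum of the merged weights.
merge 1/30 + 1/15 → 1/10
merge 1/10 + 2/15 → 7/30
merge 1/6 + 7/30 → 2/5
merge 3/10 + 3/10 → 3/5
merge 2/5 + 3/5 → 1
L = 1/10 + 7/30 + 2/5 + 3/5 + 1 = 7/3 ≈ 2.333 bits/symbol.

2.333 bits/symbol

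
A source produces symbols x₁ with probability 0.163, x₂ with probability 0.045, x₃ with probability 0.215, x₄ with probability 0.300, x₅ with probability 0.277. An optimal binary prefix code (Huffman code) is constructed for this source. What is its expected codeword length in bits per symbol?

Repeatedly combine the two least-probable nodes; the expected code length is the sum of the merged weights.
merge 9/200 + 163/1000 → 26/125
merge 26/125 + 43/200 → 423/1000
merge 277/1000 + 3/10 → 577/1000
merge 423/1000 + 577/1000 → 1
L = 26/125 + 423/1000 + 577/1000 + 1 = 276/125 = 2.208 bits/symbol.

2.208 bits/symbol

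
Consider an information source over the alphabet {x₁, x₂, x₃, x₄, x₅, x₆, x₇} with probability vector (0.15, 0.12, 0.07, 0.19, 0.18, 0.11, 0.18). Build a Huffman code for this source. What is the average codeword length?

Repeatedly combine the two least-probable nodes; the expected code length is the sum of the merged weights.
merge 7/100 + 11/100 → 9/50
merge 3/25 + 3/20 → 27/100
merge 9/50 + 9/50 → 9/25
merge 9/50 + 19/100 → 37/100
merge 27/100 + 9/25 → 63/100
merge 37/100 + 63/100 → 1
L = 9/50 + 27/100 + 9/25 + 37/100 + 63/100 + 1 = 281/100 = 2.81 bits/symbol.

2.81 bits/symbol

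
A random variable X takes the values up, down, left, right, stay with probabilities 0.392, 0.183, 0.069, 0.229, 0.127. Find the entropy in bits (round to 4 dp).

H = −Σ pᵢ log₂ pᵢ.
−0.392·log₂(0.392) = 0.5296
−0.183·log₂(0.183) = 0.4484
−0.069·log₂(0.069) = 0.2662
−0.229·log₂(0.229) = 0.4870
−0.127·log₂(0.127) = 0.3781
Sum ≈ 2.1092 → 2.1092 bits.

2.1092 bits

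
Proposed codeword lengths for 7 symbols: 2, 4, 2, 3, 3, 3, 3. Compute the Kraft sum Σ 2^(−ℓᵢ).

With common denominator 2^4 = 16: Σ 2^(−ℓᵢ) = 4/16 + 1/16 + 4/16 + 2/16 + 2/16 + 2/16 + 2/16 = 17/16 = 1.0625.

1.0625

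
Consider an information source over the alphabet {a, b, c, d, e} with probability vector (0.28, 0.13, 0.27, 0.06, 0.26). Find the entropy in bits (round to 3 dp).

2.156 bits

H = −Σ pᵢ log₂ pᵢ.
−0.28·log₂(0.28) = 0.5142
−0.13·log₂(0.13) = 0.3826
−0.27·log₂(0.27) = 0.5100
−0.06·log₂(0.06) = 0.2435
−0.26·log₂(0.26) = 0.5053
Sum ≈ 2.1557 → 2.156 bits.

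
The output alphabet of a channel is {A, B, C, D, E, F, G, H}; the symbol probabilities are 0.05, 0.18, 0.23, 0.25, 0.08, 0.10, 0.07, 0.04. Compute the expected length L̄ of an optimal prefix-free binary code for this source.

2.76 bits/symbol

Repeatedly combine the two least-probable nodes; the expected code length is the sum of the merged weights.
merge 1/25 + 1/20 → 9/100
merge 7/100 + 2/25 → 3/20
merge 9/100 + 1/10 → 19/100
merge 3/20 + 9/50 → 33/100
merge 19/100 + 23/100 → 21/50
merge 1/4 + 33/100 → 29/50
merge 21/50 + 29/50 → 1
L = 9/100 + 3/20 + 19/100 + 33/100 + 21/50 + 29/50 + 1 = 69/25 = 2.76 bits/symbol.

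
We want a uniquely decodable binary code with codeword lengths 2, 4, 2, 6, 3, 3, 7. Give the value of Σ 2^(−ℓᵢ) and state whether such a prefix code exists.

0.8359375; yes

With common denominator 2^7 = 128: Σ 2^(−ℓᵢ) = 32/128 + 8/128 + 32/128 + 2/128 + 16/128 + 16/128 + 1/128 = 107/128 = 0.8359375.
Kraft's inequality requires Σ ≤ 1; here Σ = 0.8359375 ≤ 1, so such a prefix code exists.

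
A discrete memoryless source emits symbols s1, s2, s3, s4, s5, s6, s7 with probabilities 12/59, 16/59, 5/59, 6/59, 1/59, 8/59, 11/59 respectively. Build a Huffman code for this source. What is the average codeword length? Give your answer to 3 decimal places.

Repeatedly combine the two least-probable nodes; the expected code length is the sum of the merged weights.
merge 1/59 + 5/59 → 6/59
merge 6/59 + 6/59 → 12/59
merge 8/59 + 11/59 → 19/59
merge 12/59 + 12/59 → 24/59
merge 16/59 + 19/59 → 35/59
merge 24/59 + 35/59 → 1
L = 6/59 + 12/59 + 19/59 + 24/59 + 35/59 + 1 = 155/59 ≈ 2.627 bits/symbol.

2.627 bits/symbol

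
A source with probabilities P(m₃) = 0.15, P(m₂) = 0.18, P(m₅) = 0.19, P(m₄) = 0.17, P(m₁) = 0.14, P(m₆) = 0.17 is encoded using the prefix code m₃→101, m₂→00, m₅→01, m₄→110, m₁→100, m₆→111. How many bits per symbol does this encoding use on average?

2.63 bits/symbol

L̄ = Σ pᵢ·ℓᵢ = 0.15·3 + 0.18·2 + 0.19·2 + 0.17·3 + 0.14·3 + 0.17·3 = 2.63 bits/symbol.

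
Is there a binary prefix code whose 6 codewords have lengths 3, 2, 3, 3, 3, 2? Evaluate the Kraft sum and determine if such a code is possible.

1; yes

With common denominator 2^3 = 8: Σ 2^(−ℓᵢ) = 1/8 + 2/8 + 1/8 + 1/8 + 1/8 + 2/8 = 8/8 = 1.
Kraft's inequality requires Σ ≤ 1; here Σ = 1 ≤ 1, so such a prefix code exists.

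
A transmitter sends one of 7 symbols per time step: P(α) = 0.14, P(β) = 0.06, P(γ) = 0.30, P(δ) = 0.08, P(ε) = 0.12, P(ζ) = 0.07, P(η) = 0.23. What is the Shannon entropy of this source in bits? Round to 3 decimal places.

H = −Σ pᵢ log₂ pᵢ.
−0.14·log₂(0.14) = 0.3971
−0.06·log₂(0.06) = 0.2435
−0.30·log₂(0.30) = 0.5211
−0.08·log₂(0.08) = 0.2915
−0.12·log₂(0.12) = 0.3671
−0.07·log₂(0.07) = 0.2686
−0.23·log₂(0.23) = 0.4877
Sum ≈ 2.5765 → 2.577 bits.

2.577 bits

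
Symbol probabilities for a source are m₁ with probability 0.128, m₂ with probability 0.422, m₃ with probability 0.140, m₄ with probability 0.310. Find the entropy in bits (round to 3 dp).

H = −Σ pᵢ log₂ pᵢ.
−0.128·log₂(0.128) = 0.3796
−0.422·log₂(0.422) = 0.5253
−0.140·log₂(0.140) = 0.3971
−0.310·log₂(0.310) = 0.5238
Sum ≈ 1.8258 → 1.826 bits.

1.826 bits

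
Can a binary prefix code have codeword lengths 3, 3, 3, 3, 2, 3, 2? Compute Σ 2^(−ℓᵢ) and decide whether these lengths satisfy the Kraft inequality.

1.125; no

With common denominator 2^3 = 8: Σ 2^(−ℓᵢ) = 1/8 + 1/8 + 1/8 + 1/8 + 2/8 + 1/8 + 2/8 = 9/8 = 1.125.
Kraft's inequality requires Σ ≤ 1; here Σ = 1.125 > 1, so no such prefix code exists.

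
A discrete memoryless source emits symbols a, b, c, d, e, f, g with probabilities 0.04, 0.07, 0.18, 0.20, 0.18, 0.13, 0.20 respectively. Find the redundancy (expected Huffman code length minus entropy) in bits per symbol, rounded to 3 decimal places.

0.054 bits

Entropy H = −Σ p log₂ p ≈ 2.6563 bits.
Huffman merges: 1/25+7/100→11/100; 11/100+13/100→6/25; 9/50+9/50→9/25; 1/5+1/5→2/5; 6/25+9/25→3/5; 2/5+3/5→1. L = 271/100 ≈ 2.7100.
L − H = 2.7100 − 2.6563 = 0.054 bits.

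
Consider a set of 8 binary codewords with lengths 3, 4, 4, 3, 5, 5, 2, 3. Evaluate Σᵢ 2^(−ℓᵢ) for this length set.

0.8125

With common denominator 2^5 = 32: Σ 2^(−ℓᵢ) = 4/32 + 2/32 + 2/32 + 4/32 + 1/32 + 1/32 + 8/32 + 4/32 = 26/32 = 0.8125.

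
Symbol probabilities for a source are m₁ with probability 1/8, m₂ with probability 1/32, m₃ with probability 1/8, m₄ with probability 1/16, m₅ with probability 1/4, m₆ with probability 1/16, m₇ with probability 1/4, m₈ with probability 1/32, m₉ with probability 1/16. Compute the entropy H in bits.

Each probability is a power of 1/2, so log₂(1/p) is an integer.
H = Σ p·log₂(1/p) = 1/8·3 + 1/32·5 + 1/8·3 + 1/16·4 + 1/4·2 + 1/16·4 + 1/4·2 + 1/32·5 + 1/16·4 = 2.8125 bits.

2.8125 bits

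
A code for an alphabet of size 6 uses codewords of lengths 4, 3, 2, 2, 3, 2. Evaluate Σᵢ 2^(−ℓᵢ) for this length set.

With common denominator 2^4 = 16: Σ 2^(−ℓᵢ) = 1/16 + 2/16 + 4/16 + 4/16 + 2/16 + 4/16 = 17/16 = 1.0625.

1.0625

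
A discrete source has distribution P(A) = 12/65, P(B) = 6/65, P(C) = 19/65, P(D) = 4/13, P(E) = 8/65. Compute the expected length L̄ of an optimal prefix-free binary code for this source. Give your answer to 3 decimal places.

2.215 bits/symbol

Repeatedly combine the two least-probable nodes; the expected code length is the sum of the merged weights.
merge 6/65 + 8/65 → 14/65
merge 12/65 + 14/65 → 2/5
merge 19/65 + 4/13 → 3/5
merge 2/5 + 3/5 → 1
L = 14/65 + 2/5 + 3/5 + 1 = 144/65 ≈ 2.215 bits/symbol.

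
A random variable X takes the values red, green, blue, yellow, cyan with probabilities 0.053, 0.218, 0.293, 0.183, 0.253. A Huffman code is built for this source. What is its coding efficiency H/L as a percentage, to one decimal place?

Entropy H = −Σ p log₂ p ≈ 2.1726 bits.
Huffman merges: 53/1000+183/1000→59/250; 109/500+59/250→227/500; 253/1000+293/1000→273/500; 227/500+273/500→1. L = 559/250 ≈ 2.2360.
Efficiency = H/L = 2.1726/2.2360 = 97.2%.

97.2%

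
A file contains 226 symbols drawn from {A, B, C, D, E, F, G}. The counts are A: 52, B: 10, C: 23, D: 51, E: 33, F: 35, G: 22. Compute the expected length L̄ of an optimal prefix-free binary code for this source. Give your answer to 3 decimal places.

Probabilities are the counts divided by 226.
Repeatedly combine the two least-probable nodes; the expected code length is the sum of the merged weights.
merge 5/113 + 11/113 → 16/113
merge 23/226 + 16/113 → 55/226
merge 33/226 + 35/226 → 34/113
merge 51/226 + 26/113 → 103/226
merge 55/226 + 34/113 → 123/226
merge 103/226 + 123/226 → 1
L = 16/113 + 55/226 + 34/113 + 103/226 + 123/226 + 1 = 607/226 ≈ 2.686 bits/symbol.

2.686 bits/symbol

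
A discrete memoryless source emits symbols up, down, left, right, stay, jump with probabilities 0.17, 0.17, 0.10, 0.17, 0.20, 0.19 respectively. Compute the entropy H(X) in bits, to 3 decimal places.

2.556 bits

H = −Σ pᵢ log₂ pᵢ.
−0.17·log₂(0.17) = 0.4346
−0.17·log₂(0.17) = 0.4346
−0.10·log₂(0.10) = 0.3322
−0.17·log₂(0.17) = 0.4346
−0.20·log₂(0.20) = 0.4644
−0.19·log₂(0.19) = 0.4552
Sum ≈ 2.5556 → 2.556 bits.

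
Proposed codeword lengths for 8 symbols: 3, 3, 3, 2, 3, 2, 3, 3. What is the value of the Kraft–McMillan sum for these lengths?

1.25

With common denominator 2^3 = 8: Σ 2^(−ℓᵢ) = 1/8 + 1/8 + 1/8 + 2/8 + 1/8 + 2/8 + 1/8 + 1/8 = 10/8 = 1.25.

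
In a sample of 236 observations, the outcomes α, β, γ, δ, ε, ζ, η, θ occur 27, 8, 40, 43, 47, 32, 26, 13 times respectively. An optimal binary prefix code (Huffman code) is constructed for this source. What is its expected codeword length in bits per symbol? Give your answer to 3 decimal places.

2.890 bits/symbol

Probabilities are the counts divided by 236.
Repeatedly combine the two least-probable nodes; the expected code length is the sum of the merged weights.
merge 2/59 + 13/236 → 21/236
merge 21/236 + 13/118 → 47/236
merge 27/236 + 8/59 → 1/4
merge 10/59 + 43/236 → 83/236
merge 47/236 + 47/236 → 47/118
merge 1/4 + 83/236 → 71/118
merge 47/118 + 71/118 → 1
L = 21/236 + 47/236 + 1/4 + 83/236 + 47/118 + 71/118 + 1 = 341/118 ≈ 2.890 bits/symbol.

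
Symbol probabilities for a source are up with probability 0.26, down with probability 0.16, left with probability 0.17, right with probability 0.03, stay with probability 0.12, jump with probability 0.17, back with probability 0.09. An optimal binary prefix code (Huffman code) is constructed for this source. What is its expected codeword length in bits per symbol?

Repeatedly combine the two least-probable nodes; the expected code length is the sum of the merged weights.
merge 3/100 + 9/100 → 3/25
merge 3/25 + 3/25 → 6/25
merge 4/25 + 17/100 → 33/100
merge 17/100 + 6/25 → 41/100
merge 13/50 + 33/100 → 59/100
merge 41/100 + 59/100 → 1
L = 3/25 + 6/25 + 33/100 + 41/100 + 59/100 + 1 = 269/100 = 2.69 bits/symbol.

2.69 bits/symbol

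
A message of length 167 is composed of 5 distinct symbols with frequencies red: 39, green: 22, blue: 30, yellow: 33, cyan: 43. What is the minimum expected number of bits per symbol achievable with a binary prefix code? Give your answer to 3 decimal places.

2.311 bits/symbol

Probabilities are the counts divided by 167.
Repeatedly combine the two least-probable nodes; the expected code length is the sum of the merged weights.
merge 22/167 + 30/167 → 52/167
merge 33/167 + 39/167 → 72/167
merge 43/167 + 52/167 → 95/167
merge 72/167 + 95/167 → 1
L = 52/167 + 72/167 + 95/167 + 1 = 386/167 ≈ 2.311 bits/symbol.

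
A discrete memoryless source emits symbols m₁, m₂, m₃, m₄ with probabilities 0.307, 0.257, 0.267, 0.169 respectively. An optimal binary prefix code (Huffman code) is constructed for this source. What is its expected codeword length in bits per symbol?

2 bits/symbol

Repeatedly combine the two least-probable nodes; the expected code length is the sum of the merged weights.
merge 169/1000 + 257/1000 → 213/500
merge 267/1000 + 307/1000 → 287/500
merge 213/500 + 287/500 → 1
L = 213/500 + 287/500 + 1 = 2 bits/symbol.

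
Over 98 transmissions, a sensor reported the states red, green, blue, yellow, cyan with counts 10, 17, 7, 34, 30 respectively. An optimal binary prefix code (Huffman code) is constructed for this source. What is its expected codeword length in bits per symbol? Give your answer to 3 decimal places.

2.173 bits/symbol

Probabilities are the counts divided by 98.
Repeatedly combine the two least-probable nodes; the expected code length is the sum of the merged weights.
merge 1/14 + 5/49 → 17/98
merge 17/98 + 17/98 → 17/49
merge 15/49 + 17/49 → 32/49
merge 17/49 + 32/49 → 1
L = 17/98 + 17/49 + 32/49 + 1 = 213/98 ≈ 2.173 bits/symbol.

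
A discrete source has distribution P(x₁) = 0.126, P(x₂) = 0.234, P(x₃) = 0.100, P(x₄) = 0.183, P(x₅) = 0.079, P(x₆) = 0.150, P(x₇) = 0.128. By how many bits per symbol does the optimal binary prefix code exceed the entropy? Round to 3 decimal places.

Entropy H = −Σ p log₂ p ≈ 2.7269 bits.
Huffman merges: 79/1000+1/10→179/1000; 63/500+16/125→127/500; 3/20+179/1000→329/1000; 183/1000+117/500→417/1000; 127/500+329/1000→583/1000; 417/1000+583/1000→1. L = 1381/500 ≈ 2.7620.
L − H = 2.7620 − 2.7269 = 0.035 bits.

0.035 bits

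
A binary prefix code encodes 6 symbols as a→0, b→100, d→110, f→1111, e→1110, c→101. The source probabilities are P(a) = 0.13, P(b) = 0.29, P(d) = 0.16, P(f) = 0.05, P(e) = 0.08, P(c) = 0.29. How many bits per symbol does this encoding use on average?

L̄ = Σ pᵢ·ℓᵢ = 0.13·1 + 0.29·3 + 0.16·3 + 0.05·4 + 0.08·4 + 0.29·3 = 2.87 bits/symbol.

2.87 bits/symbol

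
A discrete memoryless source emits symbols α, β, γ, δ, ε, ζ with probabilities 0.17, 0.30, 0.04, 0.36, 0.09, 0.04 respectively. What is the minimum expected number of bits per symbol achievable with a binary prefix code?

Repeatedly combine the two least-probable nodes; the expected code length is the sum of the merged weights.
merge 1/25 + 1/25 → 2/25
merge 2/25 + 9/100 → 17/100
merge 17/100 + 17/100 → 17/50
merge 3/10 + 17/50 → 16/25
merge 9/25 + 16/25 → 1
L = 2/25 + 17/100 + 17/50 + 16/25 + 1 = 223/100 = 2.23 bits/symbol.

2.23 bits/symbol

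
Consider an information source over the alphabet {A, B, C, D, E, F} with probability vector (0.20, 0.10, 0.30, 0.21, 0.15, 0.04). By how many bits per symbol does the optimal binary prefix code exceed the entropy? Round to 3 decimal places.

0.043 bits

Entropy H = −Σ p log₂ p ≈ 2.3868 bits.
Huffman merges: 1/25+1/10→7/50; 7/50+3/20→29/100; 1/5+21/100→41/100; 29/100+3/10→59/100; 41/100+59/100→1. L = 243/100 ≈ 2.4300.
L − H = 2.4300 − 2.3868 = 0.043 bits.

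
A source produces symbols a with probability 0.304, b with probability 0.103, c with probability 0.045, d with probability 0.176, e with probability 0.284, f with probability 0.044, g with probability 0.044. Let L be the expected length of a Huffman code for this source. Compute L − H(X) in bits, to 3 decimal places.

0.042 bits

Entropy H = −Σ p log₂ p ≈ 2.4148 bits.
Huffman merges: 11/250+11/250→11/125; 9/200+11/125→133/1000; 103/1000+133/1000→59/250; 22/125+59/250→103/250; 71/250+38/125→147/250; 103/250+147/250→1. L = 2457/1000 ≈ 2.4570.
L − H = 2.4570 − 2.4148 = 0.042 bits.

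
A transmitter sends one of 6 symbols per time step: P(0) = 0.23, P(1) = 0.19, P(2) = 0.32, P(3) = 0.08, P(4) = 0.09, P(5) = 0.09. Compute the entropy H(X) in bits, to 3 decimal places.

H = −Σ pᵢ log₂ pᵢ.
−0.23·log₂(0.23) = 0.4877
−0.19·log₂(0.19) = 0.4552
−0.32·log₂(0.32) = 0.5260
−0.08·log₂(0.08) = 0.2915
−0.09·log₂(0.09) = 0.3127
−0.09·log₂(0.09) = 0.3127
Sum ≈ 2.3857 → 2.386 bits.

2.386 bits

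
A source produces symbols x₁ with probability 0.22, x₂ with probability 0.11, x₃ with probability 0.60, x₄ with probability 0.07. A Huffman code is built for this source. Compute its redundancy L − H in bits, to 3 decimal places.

0.038 bits

Entropy H = −Σ p log₂ p ≈ 1.5416 bits.
Huffman merges: 7/100+11/100→9/50; 9/50+11/50→2/5; 2/5+3/5→1. L = 79/50 ≈ 1.5800.
L − H = 1.5800 − 1.5416 = 0.038 bits.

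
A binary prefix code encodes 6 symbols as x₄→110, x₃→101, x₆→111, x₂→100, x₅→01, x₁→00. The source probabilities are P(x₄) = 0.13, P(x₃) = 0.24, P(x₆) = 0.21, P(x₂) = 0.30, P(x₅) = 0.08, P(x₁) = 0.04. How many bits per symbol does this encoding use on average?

2.88 bits/symbol

L̄ = Σ pᵢ·ℓᵢ = 0.13·3 + 0.24·3 + 0.21·3 + 0.30·3 + 0.08·2 + 0.04·2 = 2.88 bits/symbol.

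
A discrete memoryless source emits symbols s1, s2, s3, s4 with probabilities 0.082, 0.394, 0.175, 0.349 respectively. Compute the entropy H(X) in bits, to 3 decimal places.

1.795 bits

H = −Σ pᵢ log₂ pᵢ.
−0.082·log₂(0.082) = 0.2959
−0.394·log₂(0.394) = 0.5294
−0.175·log₂(0.175) = 0.4401
−0.349·log₂(0.349) = 0.5300
Sum ≈ 1.7954 → 1.795 bits.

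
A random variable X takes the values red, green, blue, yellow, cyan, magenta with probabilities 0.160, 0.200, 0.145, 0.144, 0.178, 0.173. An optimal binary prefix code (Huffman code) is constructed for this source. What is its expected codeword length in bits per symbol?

2.622 bits/symbol

Repeatedly combine the two least-probable nodes; the expected code length is the sum of the merged weights.
merge 18/125 + 29/200 → 289/1000
merge 4/25 + 173/1000 → 333/1000
merge 89/500 + 1/5 → 189/500
merge 289/1000 + 333/1000 → 311/500
merge 189/500 + 311/500 → 1
L = 289/1000 + 333/1000 + 189/500 + 311/500 + 1 = 1311/500 = 2.622 bits/symbol.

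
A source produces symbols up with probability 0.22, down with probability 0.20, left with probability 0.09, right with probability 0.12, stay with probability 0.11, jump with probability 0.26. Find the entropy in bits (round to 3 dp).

2.480 bits

H = −Σ pᵢ log₂ pᵢ.
−0.22·log₂(0.22) = 0.4806
−0.20·log₂(0.20) = 0.4644
−0.09·log₂(0.09) = 0.3127
−0.12·log₂(0.12) = 0.3671
−0.11·log₂(0.11) = 0.3503
−0.26·log₂(0.26) = 0.5053
Sum ≈ 2.4803 → 2.480 bits.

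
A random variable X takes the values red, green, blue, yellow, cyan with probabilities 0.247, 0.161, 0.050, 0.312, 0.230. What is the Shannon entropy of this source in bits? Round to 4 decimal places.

H = −Σ pᵢ log₂ pᵢ.
−0.247·log₂(0.247) = 0.4983
−0.161·log₂(0.161) = 0.4242
−0.050·log₂(0.050) = 0.2161
−0.312·log₂(0.312) = 0.5243
−0.230·log₂(0.230) = 0.4877
Sum ≈ 2.1506 → 2.1506 bits.

2.1506 bits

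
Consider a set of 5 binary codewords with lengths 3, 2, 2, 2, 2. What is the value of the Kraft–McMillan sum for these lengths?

With common denominator 2^3 = 8: Σ 2^(−ℓᵢ) = 1/8 + 2/8 + 2/8 + 2/8 + 2/8 = 9/8 = 1.125.

1.125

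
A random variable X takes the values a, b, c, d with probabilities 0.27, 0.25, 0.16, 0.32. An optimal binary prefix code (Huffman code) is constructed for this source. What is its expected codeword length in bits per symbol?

Repeatedly combine the two least-probable nodes; the expected code length is the sum of the merged weights.
merge 4/25 + 1/4 → 41/100
merge 27/100 + 8/25 → 59/100
merge 41/100 + 59/100 → 1
L = 41/100 + 59/100 + 1 = 2 bits/symbol.

2 bits/symbol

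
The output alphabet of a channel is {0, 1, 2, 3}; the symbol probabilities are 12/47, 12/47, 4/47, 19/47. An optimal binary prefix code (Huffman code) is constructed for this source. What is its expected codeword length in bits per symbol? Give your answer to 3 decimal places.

Repeatedly combine the two least-probable nodes; the expected code length is the sum of the merged weights.
merge 4/47 + 12/47 → 16/47
merge 12/47 + 16/47 → 28/47
merge 19/47 + 28/47 → 1
L = 16/47 + 28/47 + 1 = 91/47 ≈ 1.936 bits/symbol.

1.936 bits/symbol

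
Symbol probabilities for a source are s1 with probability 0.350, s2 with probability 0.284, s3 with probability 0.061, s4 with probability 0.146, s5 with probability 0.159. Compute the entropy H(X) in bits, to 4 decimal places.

2.1191 bits

H = −Σ pᵢ log₂ pᵢ.
−0.350·log₂(0.350) = 0.5301
−0.284·log₂(0.284) = 0.5158
−0.061·log₂(0.061) = 0.2461
−0.146·log₂(0.146) = 0.4053
−0.159·log₂(0.159) = 0.4218
Sum ≈ 2.1191 → 2.1191 bits.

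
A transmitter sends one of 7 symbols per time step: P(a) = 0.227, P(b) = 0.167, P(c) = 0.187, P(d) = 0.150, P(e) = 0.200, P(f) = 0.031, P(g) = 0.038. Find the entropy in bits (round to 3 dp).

H = −Σ pᵢ log₂ pᵢ.
−0.227·log₂(0.227) = 0.4856
−0.167·log₂(0.167) = 0.4312
−0.187·log₂(0.187) = 0.4523
−0.150·log₂(0.150) = 0.4105
−0.200·log₂(0.200) = 0.4644
−0.031·log₂(0.031) = 0.1554
−0.038·log₂(0.038) = 0.1793
Sum ≈ 2.5787 → 2.579 bits.

2.579 bits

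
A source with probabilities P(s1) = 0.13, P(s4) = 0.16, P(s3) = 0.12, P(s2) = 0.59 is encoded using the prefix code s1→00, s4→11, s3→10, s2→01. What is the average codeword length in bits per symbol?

2 bits/symbol

L̄ = Σ pᵢ·ℓᵢ = 0.13·2 + 0.16·2 + 0.12·2 + 0.59·2 = 2 bits/symbol.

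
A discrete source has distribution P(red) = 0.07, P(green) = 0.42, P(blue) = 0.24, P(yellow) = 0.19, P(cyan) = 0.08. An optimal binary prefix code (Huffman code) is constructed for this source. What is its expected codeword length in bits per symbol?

2.07 bits/symbol

Repeatedly combine the two least-probable nodes; the expected code length is the sum of the merged weights.
merge 7/100 + 2/25 → 3/20
merge 3/20 + 19/100 → 17/50
merge 6/25 + 17/50 → 29/50
merge 21/50 + 29/50 → 1
L = 3/20 + 17/50 + 29/50 + 1 = 207/100 = 2.07 bits/symbol.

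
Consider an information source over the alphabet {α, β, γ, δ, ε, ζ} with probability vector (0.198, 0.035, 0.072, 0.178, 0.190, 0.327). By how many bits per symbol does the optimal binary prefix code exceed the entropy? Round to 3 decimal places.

Entropy H = −Σ p log₂ p ≈ 2.3310 bits.
Huffman merges: 7/200+9/125→107/1000; 107/1000+89/500→57/200; 19/100+99/500→97/250; 57/200+327/1000→153/250; 97/250+153/250→1. L = 299/125 ≈ 2.3920.
L − H = 2.3920 − 2.3310 = 0.061 bits.

0.061 bits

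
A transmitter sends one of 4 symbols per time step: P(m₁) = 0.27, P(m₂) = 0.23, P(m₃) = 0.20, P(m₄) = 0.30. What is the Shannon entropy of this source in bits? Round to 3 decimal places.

1.983 bits

H = −Σ pᵢ log₂ pᵢ.
−0.27·log₂(0.27) = 0.5100
−0.23·log₂(0.23) = 0.4877
−0.20·log₂(0.20) = 0.4644
−0.30·log₂(0.30) = 0.5211
Sum ≈ 1.9832 → 1.983 bits.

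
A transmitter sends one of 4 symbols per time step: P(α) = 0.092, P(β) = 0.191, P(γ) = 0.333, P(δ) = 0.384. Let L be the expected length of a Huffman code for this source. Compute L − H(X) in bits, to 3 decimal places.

Entropy H = −Σ p log₂ p ≈ 1.8314 bits.
Huffman merges: 23/250+191/1000→283/1000; 283/1000+333/1000→77/125; 48/125+77/125→1. L = 1899/1000 ≈ 1.8990.
L − H = 1.8990 − 1.8314 = 0.068 bits.

0.068 bits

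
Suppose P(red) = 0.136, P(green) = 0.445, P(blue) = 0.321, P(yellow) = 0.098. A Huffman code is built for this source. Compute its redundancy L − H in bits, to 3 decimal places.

Entropy H = −Σ p log₂ p ≈ 1.7659 bits.
Huffman merges: 49/500+17/125→117/500; 117/500+321/1000→111/200; 89/200+111/200→1. L = 1789/1000 ≈ 1.7890.
L − H = 1.7890 − 1.7659 = 0.023 bits.

0.023 bits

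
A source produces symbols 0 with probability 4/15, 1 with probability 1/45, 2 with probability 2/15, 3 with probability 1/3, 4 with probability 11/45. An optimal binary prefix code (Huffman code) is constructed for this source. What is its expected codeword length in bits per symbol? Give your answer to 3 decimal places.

Repeatedly combine the two least-probable nodes; the expected code length is the sum of the merged weights.
merge 1/45 + 2/15 → 7/45
merge 7/45 + 11/45 → 2/5
merge 4/15 + 1/3 → 3/5
merge 2/5 + 3/5 → 1
L = 7/45 + 2/5 + 3/5 + 1 = 97/45 ≈ 2.156 bits/symbol.

2.156 bits/symbol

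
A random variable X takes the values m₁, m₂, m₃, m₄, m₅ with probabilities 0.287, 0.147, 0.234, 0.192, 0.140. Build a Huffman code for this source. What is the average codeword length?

Repeatedly combine the two least-probable nodes; the expected code length is the sum of the merged weights.
merge 7/50 + 147/1000 → 287/1000
merge 24/125 + 117/500 → 213/500
merge 287/1000 + 287/1000 → 287/500
merge 213/500 + 287/500 → 1
L = 287/1000 + 213/500 + 287/500 + 1 = 2287/1000 = 2.287 bits/symbol.

2.287 bits/symbol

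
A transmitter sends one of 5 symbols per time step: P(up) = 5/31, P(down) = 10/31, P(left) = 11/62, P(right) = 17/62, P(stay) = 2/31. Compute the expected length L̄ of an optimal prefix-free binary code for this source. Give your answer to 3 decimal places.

Repeatedly combine the two least-probable nodes; the expected code length is the sum of the merged weights.
merge 2/31 + 5/31 → 7/31
merge 11/62 + 7/31 → 25/62
merge 17/62 + 10/31 → 37/62
merge 25/62 + 37/62 → 1
L = 7/31 + 25/62 + 37/62 + 1 = 69/31 ≈ 2.226 bits/symbol.

2.226 bits/symbol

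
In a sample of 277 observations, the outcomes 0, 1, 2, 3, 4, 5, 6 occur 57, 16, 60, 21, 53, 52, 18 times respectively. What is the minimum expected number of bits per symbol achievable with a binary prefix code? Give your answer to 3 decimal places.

2.700 bits/symbol

Probabilities are the counts divided by 277.
Repeatedly combine the two least-probable nodes; the expected code length is the sum of the merged weights.
merge 16/277 + 18/277 → 34/277
merge 21/277 + 34/277 → 55/277
merge 52/277 + 53/277 → 105/277
merge 55/277 + 57/277 → 112/277
merge 60/277 + 105/277 → 165/277
merge 112/277 + 165/277 → 1
L = 34/277 + 55/277 + 105/277 + 112/277 + 165/277 + 1 = 748/277 ≈ 2.700 bits/symbol.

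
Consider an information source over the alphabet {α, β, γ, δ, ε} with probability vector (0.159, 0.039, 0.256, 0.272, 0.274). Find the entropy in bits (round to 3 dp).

H = −Σ pᵢ log₂ pᵢ.
−0.159·log₂(0.159) = 0.4218
−0.039·log₂(0.039) = 0.1825
−0.256·log₂(0.256) = 0.5032
−0.272·log₂(0.272) = 0.5109
−0.274·log₂(0.274) = 0.5118
Sum ≈ 2.1303 → 2.130 bits.

2.130 bits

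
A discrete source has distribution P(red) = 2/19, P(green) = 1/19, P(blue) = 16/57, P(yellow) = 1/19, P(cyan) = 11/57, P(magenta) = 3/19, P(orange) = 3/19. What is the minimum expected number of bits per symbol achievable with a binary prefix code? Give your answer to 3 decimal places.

Repeatedly combine the two least-probable nodes; the expected code length is the sum of the merged weights.
merge 1/19 + 1/19 → 2/19
merge 2/19 + 2/19 → 4/19
merge 3/19 + 3/19 → 6/19
merge 11/57 + 4/19 → 23/57
merge 16/57 + 6/19 → 34/57
merge 23/57 + 34/57 → 1
L = 2/19 + 4/19 + 6/19 + 23/57 + 34/57 + 1 = 50/19 ≈ 2.632 bits/symbol.

2.632 bits/symbol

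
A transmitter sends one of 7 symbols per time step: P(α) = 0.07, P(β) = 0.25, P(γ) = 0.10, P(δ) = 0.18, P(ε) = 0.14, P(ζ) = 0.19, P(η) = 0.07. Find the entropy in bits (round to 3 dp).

H = −Σ pᵢ log₂ pᵢ.
−0.07·log₂(0.07) = 0.2686
−0.25·log₂(0.25) = 0.5000
−0.10·log₂(0.10) = 0.3322
−0.18·log₂(0.18) = 0.4453
−0.14·log₂(0.14) = 0.3971
−0.19·log₂(0.19) = 0.4552
−0.07·log₂(0.07) = 0.2686
Sum ≈ 2.6669 → 2.667 bits.

2.667 bits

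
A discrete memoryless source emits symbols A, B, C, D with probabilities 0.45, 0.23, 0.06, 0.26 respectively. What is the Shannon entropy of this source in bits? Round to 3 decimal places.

1.755 bits

H = −Σ pᵢ log₂ pᵢ.
−0.45·log₂(0.45) = 0.5184
−0.23·log₂(0.23) = 0.4877
−0.06·log₂(0.06) = 0.2435
−0.26·log₂(0.26) = 0.5053
Sum ≈ 1.7549 → 1.755 bits.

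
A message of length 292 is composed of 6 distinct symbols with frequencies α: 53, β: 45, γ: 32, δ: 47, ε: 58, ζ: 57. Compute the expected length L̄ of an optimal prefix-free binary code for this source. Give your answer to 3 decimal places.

Probabilities are the counts divided by 292.
Repeatedly combine the two least-probable nodes; the expected code length is the sum of the merged weights.
merge 8/73 + 45/292 → 77/292
merge 47/292 + 53/292 → 25/73
merge 57/292 + 29/146 → 115/292
merge 77/292 + 25/73 → 177/292
merge 115/292 + 177/292 → 1
L = 77/292 + 25/73 + 115/292 + 177/292 + 1 = 761/292 ≈ 2.606 bits/symbol.

2.606 bits/symbol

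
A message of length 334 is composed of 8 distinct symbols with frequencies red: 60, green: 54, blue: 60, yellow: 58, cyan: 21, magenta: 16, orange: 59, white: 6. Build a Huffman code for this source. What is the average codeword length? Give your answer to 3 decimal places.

2.835 bits/symbol

Probabilities are the counts divided by 334.
Repeatedly combine the two least-probable nodes; the expected code length is the sum of the merged weights.
merge 3/167 + 8/167 → 11/167
merge 21/334 + 11/167 → 43/334
merge 43/334 + 27/167 → 97/334
merge 29/167 + 59/334 → 117/334
merge 30/167 + 30/167 → 60/167
merge 97/334 + 117/334 → 107/167
merge 60/167 + 107/167 → 1
L = 11/167 + 43/334 + 97/334 + 117/334 + 60/167 + 107/167 + 1 = 947/334 ≈ 2.835 bits/symbol.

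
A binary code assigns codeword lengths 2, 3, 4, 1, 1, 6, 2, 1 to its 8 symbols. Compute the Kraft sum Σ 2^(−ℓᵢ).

2.203125

With common denominator 2^6 = 64: Σ 2^(−ℓᵢ) = 16/64 + 8/64 + 4/64 + 32/64 + 32/64 + 1/64 + 16/64 + 32/64 = 141/64 = 2.203125.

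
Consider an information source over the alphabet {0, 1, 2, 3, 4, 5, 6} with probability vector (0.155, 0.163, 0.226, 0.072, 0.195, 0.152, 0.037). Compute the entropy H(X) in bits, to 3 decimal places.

H = −Σ pᵢ log₂ pᵢ.
−0.155·log₂(0.155) = 0.4169
−0.163·log₂(0.163) = 0.4266
−0.226·log₂(0.226) = 0.4849
−0.072·log₂(0.072) = 0.2733
−0.195·log₂(0.195) = 0.4599
−0.152·log₂(0.152) = 0.4131
−0.037·log₂(0.037) = 0.1760
Sum ≈ 2.6507 → 2.651 bits.

2.651 bits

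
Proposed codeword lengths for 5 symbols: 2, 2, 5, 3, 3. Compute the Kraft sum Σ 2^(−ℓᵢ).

0.78125

With common denominator 2^5 = 32: Σ 2^(−ℓᵢ) = 8/32 + 8/32 + 1/32 + 4/32 + 4/32 = 25/32 = 0.78125.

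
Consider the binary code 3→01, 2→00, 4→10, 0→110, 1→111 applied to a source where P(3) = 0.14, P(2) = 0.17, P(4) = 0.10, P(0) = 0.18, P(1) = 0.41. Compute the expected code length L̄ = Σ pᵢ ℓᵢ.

L̄ = Σ pᵢ·ℓᵢ = 0.14·2 + 0.17·2 + 0.10·2 + 0.18·3 + 0.41·3 = 2.59 bits/symbol.

2.59 bits/symbol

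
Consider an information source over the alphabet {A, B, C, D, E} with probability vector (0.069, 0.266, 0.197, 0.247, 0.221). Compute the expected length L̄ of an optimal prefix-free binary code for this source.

Repeatedly combine the two least-probable nodes; the expected code length is the sum of the merged weights.
merge 69/1000 + 197/1000 → 133/500
merge 221/1000 + 247/1000 → 117/250
merge 133/500 + 133/500 → 133/250
merge 117/250 + 133/250 → 1
L = 133/500 + 117/250 + 133/250 + 1 = 1133/500 = 2.266 bits/symbol.

2.266 bits/symbol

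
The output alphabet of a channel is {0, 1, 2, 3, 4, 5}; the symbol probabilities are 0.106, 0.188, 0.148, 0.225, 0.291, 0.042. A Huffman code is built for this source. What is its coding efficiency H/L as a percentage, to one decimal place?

98.2%

Entropy H = −Σ p log₂ p ≈ 2.3990 bits.
Huffman merges: 21/500+53/500→37/250; 37/250+37/250→37/125; 47/250+9/40→413/1000; 291/1000+37/125→587/1000; 413/1000+587/1000→1. L = 611/250 ≈ 2.4440.
Efficiency = H/L = 2.3990/2.4440 = 98.2%.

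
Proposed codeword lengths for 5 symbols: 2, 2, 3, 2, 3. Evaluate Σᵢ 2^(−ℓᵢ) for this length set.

1

With common denominator 2^3 = 8: Σ 2^(−ℓᵢ) = 2/8 + 2/8 + 1/8 + 2/8 + 1/8 = 8/8 = 1.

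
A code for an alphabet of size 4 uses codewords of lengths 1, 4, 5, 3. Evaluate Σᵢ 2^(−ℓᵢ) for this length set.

With common denominator 2^5 = 32: Σ 2^(−ℓᵢ) = 16/32 + 2/32 + 1/32 + 4/32 = 23/32 = 0.71875.

0.71875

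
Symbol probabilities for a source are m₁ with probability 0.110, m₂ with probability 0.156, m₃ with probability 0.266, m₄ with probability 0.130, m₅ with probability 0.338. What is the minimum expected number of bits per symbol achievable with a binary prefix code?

Repeatedly combine the two least-probable nodes; the expected code length is the sum of the merged weights.
merge 11/100 + 13/100 → 6/25
merge 39/250 + 6/25 → 99/250
merge 133/500 + 169/500 → 151/250
merge 99/250 + 151/250 → 1
L = 6/25 + 99/250 + 151/250 + 1 = 56/25 = 2.24 bits/symbol.

2.24 bits/symbol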